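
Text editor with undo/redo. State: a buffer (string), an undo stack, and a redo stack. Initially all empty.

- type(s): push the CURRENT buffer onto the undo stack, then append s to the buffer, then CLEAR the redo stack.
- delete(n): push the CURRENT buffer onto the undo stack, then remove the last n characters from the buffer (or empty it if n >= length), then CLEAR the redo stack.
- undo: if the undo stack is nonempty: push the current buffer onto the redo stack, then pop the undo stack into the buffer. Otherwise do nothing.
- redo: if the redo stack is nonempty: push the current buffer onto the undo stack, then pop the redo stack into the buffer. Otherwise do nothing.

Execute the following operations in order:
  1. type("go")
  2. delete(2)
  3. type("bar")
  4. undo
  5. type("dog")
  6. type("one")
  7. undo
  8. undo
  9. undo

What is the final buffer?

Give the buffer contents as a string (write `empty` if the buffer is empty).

Answer: go

Derivation:
After op 1 (type): buf='go' undo_depth=1 redo_depth=0
After op 2 (delete): buf='(empty)' undo_depth=2 redo_depth=0
After op 3 (type): buf='bar' undo_depth=3 redo_depth=0
After op 4 (undo): buf='(empty)' undo_depth=2 redo_depth=1
After op 5 (type): buf='dog' undo_depth=3 redo_depth=0
After op 6 (type): buf='dogone' undo_depth=4 redo_depth=0
After op 7 (undo): buf='dog' undo_depth=3 redo_depth=1
After op 8 (undo): buf='(empty)' undo_depth=2 redo_depth=2
After op 9 (undo): buf='go' undo_depth=1 redo_depth=3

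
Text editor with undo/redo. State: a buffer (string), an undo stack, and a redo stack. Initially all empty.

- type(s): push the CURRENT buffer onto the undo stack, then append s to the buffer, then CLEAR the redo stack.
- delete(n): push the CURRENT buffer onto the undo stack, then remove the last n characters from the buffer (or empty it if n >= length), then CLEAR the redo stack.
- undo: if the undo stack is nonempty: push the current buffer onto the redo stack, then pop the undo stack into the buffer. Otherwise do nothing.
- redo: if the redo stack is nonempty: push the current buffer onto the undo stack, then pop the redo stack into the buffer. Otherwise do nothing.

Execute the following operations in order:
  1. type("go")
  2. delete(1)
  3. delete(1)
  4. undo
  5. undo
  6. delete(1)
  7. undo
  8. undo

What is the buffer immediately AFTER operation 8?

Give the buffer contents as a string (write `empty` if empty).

After op 1 (type): buf='go' undo_depth=1 redo_depth=0
After op 2 (delete): buf='g' undo_depth=2 redo_depth=0
After op 3 (delete): buf='(empty)' undo_depth=3 redo_depth=0
After op 4 (undo): buf='g' undo_depth=2 redo_depth=1
After op 5 (undo): buf='go' undo_depth=1 redo_depth=2
After op 6 (delete): buf='g' undo_depth=2 redo_depth=0
After op 7 (undo): buf='go' undo_depth=1 redo_depth=1
After op 8 (undo): buf='(empty)' undo_depth=0 redo_depth=2

Answer: empty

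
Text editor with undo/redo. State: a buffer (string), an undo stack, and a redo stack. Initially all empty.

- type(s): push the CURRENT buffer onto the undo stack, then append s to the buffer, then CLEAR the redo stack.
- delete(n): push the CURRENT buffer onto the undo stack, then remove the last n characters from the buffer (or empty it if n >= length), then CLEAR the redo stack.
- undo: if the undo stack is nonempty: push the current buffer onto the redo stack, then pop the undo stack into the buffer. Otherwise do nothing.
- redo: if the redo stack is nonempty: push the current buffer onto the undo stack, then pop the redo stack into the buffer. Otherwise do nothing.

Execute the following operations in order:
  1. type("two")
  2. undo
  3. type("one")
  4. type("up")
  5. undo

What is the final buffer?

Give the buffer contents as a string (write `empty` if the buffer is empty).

After op 1 (type): buf='two' undo_depth=1 redo_depth=0
After op 2 (undo): buf='(empty)' undo_depth=0 redo_depth=1
After op 3 (type): buf='one' undo_depth=1 redo_depth=0
After op 4 (type): buf='oneup' undo_depth=2 redo_depth=0
After op 5 (undo): buf='one' undo_depth=1 redo_depth=1

Answer: one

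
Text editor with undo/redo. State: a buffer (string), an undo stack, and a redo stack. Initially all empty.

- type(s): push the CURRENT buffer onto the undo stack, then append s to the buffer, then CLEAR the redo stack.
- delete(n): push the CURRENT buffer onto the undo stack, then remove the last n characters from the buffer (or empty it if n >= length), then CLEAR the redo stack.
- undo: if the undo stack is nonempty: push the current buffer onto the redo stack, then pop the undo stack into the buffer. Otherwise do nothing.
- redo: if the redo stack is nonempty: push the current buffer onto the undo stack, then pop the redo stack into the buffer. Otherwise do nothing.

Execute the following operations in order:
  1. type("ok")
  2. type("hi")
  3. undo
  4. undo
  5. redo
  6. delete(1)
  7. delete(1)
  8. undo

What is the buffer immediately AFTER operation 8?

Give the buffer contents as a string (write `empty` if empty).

After op 1 (type): buf='ok' undo_depth=1 redo_depth=0
After op 2 (type): buf='okhi' undo_depth=2 redo_depth=0
After op 3 (undo): buf='ok' undo_depth=1 redo_depth=1
After op 4 (undo): buf='(empty)' undo_depth=0 redo_depth=2
After op 5 (redo): buf='ok' undo_depth=1 redo_depth=1
After op 6 (delete): buf='o' undo_depth=2 redo_depth=0
After op 7 (delete): buf='(empty)' undo_depth=3 redo_depth=0
After op 8 (undo): buf='o' undo_depth=2 redo_depth=1

Answer: o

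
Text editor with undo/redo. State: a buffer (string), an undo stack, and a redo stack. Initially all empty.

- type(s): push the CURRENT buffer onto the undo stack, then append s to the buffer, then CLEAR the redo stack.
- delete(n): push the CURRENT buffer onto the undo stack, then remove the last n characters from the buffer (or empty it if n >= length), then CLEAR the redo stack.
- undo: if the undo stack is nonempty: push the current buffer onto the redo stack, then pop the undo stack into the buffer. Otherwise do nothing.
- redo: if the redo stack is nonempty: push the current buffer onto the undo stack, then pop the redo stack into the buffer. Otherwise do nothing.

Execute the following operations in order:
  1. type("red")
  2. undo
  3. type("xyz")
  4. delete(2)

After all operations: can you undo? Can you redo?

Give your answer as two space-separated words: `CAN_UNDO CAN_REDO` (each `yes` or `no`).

After op 1 (type): buf='red' undo_depth=1 redo_depth=0
After op 2 (undo): buf='(empty)' undo_depth=0 redo_depth=1
After op 3 (type): buf='xyz' undo_depth=1 redo_depth=0
After op 4 (delete): buf='x' undo_depth=2 redo_depth=0

Answer: yes no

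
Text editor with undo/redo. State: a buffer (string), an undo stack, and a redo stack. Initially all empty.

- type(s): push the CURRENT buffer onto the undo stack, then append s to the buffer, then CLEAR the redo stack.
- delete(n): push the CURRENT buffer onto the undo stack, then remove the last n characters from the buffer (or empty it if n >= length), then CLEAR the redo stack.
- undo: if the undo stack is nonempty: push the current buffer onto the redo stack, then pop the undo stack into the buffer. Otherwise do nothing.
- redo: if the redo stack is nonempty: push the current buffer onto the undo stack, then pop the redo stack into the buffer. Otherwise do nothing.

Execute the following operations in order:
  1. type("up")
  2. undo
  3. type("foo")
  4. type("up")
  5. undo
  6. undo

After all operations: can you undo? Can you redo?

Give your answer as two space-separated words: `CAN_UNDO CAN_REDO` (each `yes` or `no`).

Answer: no yes

Derivation:
After op 1 (type): buf='up' undo_depth=1 redo_depth=0
After op 2 (undo): buf='(empty)' undo_depth=0 redo_depth=1
After op 3 (type): buf='foo' undo_depth=1 redo_depth=0
After op 4 (type): buf='fooup' undo_depth=2 redo_depth=0
After op 5 (undo): buf='foo' undo_depth=1 redo_depth=1
After op 6 (undo): buf='(empty)' undo_depth=0 redo_depth=2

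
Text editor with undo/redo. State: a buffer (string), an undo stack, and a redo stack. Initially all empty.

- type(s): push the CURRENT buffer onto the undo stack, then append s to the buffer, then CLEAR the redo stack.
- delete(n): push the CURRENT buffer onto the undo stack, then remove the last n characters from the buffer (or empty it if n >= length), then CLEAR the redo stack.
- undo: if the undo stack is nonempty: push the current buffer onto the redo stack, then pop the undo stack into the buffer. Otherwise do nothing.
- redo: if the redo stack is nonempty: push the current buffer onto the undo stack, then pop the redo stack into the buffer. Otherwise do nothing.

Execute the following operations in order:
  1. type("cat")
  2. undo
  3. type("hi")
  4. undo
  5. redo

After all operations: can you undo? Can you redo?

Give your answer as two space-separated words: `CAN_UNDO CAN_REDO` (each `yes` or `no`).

After op 1 (type): buf='cat' undo_depth=1 redo_depth=0
After op 2 (undo): buf='(empty)' undo_depth=0 redo_depth=1
After op 3 (type): buf='hi' undo_depth=1 redo_depth=0
After op 4 (undo): buf='(empty)' undo_depth=0 redo_depth=1
After op 5 (redo): buf='hi' undo_depth=1 redo_depth=0

Answer: yes no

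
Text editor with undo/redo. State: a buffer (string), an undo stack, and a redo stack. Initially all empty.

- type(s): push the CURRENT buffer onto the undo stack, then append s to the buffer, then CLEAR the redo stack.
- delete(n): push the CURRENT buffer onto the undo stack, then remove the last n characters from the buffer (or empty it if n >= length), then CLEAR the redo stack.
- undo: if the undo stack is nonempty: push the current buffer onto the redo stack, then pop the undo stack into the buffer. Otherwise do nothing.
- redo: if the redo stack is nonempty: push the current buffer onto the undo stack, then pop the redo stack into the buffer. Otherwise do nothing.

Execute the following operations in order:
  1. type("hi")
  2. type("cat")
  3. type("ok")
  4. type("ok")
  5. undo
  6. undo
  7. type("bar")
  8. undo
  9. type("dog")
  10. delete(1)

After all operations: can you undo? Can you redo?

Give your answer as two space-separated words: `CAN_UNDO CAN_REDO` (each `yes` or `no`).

After op 1 (type): buf='hi' undo_depth=1 redo_depth=0
After op 2 (type): buf='hicat' undo_depth=2 redo_depth=0
After op 3 (type): buf='hicatok' undo_depth=3 redo_depth=0
After op 4 (type): buf='hicatokok' undo_depth=4 redo_depth=0
After op 5 (undo): buf='hicatok' undo_depth=3 redo_depth=1
After op 6 (undo): buf='hicat' undo_depth=2 redo_depth=2
After op 7 (type): buf='hicatbar' undo_depth=3 redo_depth=0
After op 8 (undo): buf='hicat' undo_depth=2 redo_depth=1
After op 9 (type): buf='hicatdog' undo_depth=3 redo_depth=0
After op 10 (delete): buf='hicatdo' undo_depth=4 redo_depth=0

Answer: yes no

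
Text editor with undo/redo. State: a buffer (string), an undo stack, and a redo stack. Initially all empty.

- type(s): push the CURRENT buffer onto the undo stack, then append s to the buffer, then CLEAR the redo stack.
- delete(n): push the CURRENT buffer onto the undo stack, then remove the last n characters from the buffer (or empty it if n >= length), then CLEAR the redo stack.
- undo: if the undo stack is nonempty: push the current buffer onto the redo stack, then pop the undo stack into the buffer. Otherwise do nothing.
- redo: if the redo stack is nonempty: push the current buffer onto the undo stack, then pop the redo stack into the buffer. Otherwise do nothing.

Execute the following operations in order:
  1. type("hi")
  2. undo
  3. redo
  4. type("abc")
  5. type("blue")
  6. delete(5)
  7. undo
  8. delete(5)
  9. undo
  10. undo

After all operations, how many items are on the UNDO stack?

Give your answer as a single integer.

Answer: 2

Derivation:
After op 1 (type): buf='hi' undo_depth=1 redo_depth=0
After op 2 (undo): buf='(empty)' undo_depth=0 redo_depth=1
After op 3 (redo): buf='hi' undo_depth=1 redo_depth=0
After op 4 (type): buf='hiabc' undo_depth=2 redo_depth=0
After op 5 (type): buf='hiabcblue' undo_depth=3 redo_depth=0
After op 6 (delete): buf='hiab' undo_depth=4 redo_depth=0
After op 7 (undo): buf='hiabcblue' undo_depth=3 redo_depth=1
After op 8 (delete): buf='hiab' undo_depth=4 redo_depth=0
After op 9 (undo): buf='hiabcblue' undo_depth=3 redo_depth=1
After op 10 (undo): buf='hiabc' undo_depth=2 redo_depth=2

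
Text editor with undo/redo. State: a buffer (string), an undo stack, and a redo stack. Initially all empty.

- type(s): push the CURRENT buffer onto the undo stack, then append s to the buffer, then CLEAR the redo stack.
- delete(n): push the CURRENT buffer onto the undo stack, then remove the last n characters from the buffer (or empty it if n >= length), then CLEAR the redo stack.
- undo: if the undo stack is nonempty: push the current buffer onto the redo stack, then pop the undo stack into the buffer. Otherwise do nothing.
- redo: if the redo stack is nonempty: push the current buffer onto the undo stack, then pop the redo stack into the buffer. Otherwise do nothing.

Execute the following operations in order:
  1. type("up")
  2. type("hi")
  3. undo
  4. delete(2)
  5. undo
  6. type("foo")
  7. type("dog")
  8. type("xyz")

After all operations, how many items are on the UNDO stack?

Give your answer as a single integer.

After op 1 (type): buf='up' undo_depth=1 redo_depth=0
After op 2 (type): buf='uphi' undo_depth=2 redo_depth=0
After op 3 (undo): buf='up' undo_depth=1 redo_depth=1
After op 4 (delete): buf='(empty)' undo_depth=2 redo_depth=0
After op 5 (undo): buf='up' undo_depth=1 redo_depth=1
After op 6 (type): buf='upfoo' undo_depth=2 redo_depth=0
After op 7 (type): buf='upfoodog' undo_depth=3 redo_depth=0
After op 8 (type): buf='upfoodogxyz' undo_depth=4 redo_depth=0

Answer: 4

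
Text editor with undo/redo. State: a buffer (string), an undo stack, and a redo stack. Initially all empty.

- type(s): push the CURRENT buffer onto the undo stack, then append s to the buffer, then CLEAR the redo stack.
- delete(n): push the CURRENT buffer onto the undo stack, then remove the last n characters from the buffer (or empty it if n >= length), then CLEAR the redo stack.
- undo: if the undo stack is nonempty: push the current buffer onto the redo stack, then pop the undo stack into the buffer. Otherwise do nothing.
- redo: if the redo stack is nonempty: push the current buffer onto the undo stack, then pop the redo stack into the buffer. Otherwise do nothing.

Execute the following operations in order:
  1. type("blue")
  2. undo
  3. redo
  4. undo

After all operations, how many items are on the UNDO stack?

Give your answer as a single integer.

After op 1 (type): buf='blue' undo_depth=1 redo_depth=0
After op 2 (undo): buf='(empty)' undo_depth=0 redo_depth=1
After op 3 (redo): buf='blue' undo_depth=1 redo_depth=0
After op 4 (undo): buf='(empty)' undo_depth=0 redo_depth=1

Answer: 0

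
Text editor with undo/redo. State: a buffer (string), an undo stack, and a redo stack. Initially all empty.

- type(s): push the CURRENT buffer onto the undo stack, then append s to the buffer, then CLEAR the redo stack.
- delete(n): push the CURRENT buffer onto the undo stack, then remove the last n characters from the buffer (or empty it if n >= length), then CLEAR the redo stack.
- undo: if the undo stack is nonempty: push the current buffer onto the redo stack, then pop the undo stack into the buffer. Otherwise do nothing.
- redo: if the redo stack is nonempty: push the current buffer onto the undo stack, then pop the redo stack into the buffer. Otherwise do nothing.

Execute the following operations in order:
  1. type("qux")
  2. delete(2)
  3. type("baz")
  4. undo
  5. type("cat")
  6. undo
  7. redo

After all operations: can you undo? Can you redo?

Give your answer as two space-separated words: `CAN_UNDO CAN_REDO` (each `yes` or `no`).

After op 1 (type): buf='qux' undo_depth=1 redo_depth=0
After op 2 (delete): buf='q' undo_depth=2 redo_depth=0
After op 3 (type): buf='qbaz' undo_depth=3 redo_depth=0
After op 4 (undo): buf='q' undo_depth=2 redo_depth=1
After op 5 (type): buf='qcat' undo_depth=3 redo_depth=0
After op 6 (undo): buf='q' undo_depth=2 redo_depth=1
After op 7 (redo): buf='qcat' undo_depth=3 redo_depth=0

Answer: yes no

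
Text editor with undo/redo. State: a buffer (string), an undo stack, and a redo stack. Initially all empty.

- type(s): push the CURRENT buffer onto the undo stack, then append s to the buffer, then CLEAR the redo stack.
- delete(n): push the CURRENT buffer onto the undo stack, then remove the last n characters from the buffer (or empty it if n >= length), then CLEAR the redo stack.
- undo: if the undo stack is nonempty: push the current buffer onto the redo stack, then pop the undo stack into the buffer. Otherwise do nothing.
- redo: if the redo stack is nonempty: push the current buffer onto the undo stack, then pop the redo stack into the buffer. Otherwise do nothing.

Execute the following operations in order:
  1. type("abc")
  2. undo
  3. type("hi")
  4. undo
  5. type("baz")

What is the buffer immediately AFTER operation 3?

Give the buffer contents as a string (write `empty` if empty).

After op 1 (type): buf='abc' undo_depth=1 redo_depth=0
After op 2 (undo): buf='(empty)' undo_depth=0 redo_depth=1
After op 3 (type): buf='hi' undo_depth=1 redo_depth=0

Answer: hi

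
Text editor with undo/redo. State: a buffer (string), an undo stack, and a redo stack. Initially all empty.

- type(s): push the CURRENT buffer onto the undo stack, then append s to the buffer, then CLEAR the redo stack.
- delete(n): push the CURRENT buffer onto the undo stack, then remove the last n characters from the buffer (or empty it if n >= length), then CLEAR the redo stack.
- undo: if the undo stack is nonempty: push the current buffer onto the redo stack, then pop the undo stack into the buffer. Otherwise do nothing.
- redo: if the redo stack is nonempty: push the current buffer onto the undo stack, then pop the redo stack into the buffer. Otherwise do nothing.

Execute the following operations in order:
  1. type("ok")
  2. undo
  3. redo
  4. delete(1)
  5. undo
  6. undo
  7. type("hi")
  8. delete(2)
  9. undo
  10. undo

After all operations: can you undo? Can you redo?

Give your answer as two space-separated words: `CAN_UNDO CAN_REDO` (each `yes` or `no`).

After op 1 (type): buf='ok' undo_depth=1 redo_depth=0
After op 2 (undo): buf='(empty)' undo_depth=0 redo_depth=1
After op 3 (redo): buf='ok' undo_depth=1 redo_depth=0
After op 4 (delete): buf='o' undo_depth=2 redo_depth=0
After op 5 (undo): buf='ok' undo_depth=1 redo_depth=1
After op 6 (undo): buf='(empty)' undo_depth=0 redo_depth=2
After op 7 (type): buf='hi' undo_depth=1 redo_depth=0
After op 8 (delete): buf='(empty)' undo_depth=2 redo_depth=0
After op 9 (undo): buf='hi' undo_depth=1 redo_depth=1
After op 10 (undo): buf='(empty)' undo_depth=0 redo_depth=2

Answer: no yes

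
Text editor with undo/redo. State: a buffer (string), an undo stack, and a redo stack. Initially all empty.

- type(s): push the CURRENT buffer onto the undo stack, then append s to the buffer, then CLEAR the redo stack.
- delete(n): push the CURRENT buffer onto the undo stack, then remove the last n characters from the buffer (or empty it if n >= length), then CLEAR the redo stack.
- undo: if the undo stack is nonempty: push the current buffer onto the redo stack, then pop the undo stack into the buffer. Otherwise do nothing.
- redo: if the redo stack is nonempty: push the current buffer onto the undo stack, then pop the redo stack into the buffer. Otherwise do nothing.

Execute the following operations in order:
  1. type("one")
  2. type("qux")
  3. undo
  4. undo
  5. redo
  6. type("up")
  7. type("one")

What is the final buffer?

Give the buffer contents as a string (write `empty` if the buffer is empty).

After op 1 (type): buf='one' undo_depth=1 redo_depth=0
After op 2 (type): buf='onequx' undo_depth=2 redo_depth=0
After op 3 (undo): buf='one' undo_depth=1 redo_depth=1
After op 4 (undo): buf='(empty)' undo_depth=0 redo_depth=2
After op 5 (redo): buf='one' undo_depth=1 redo_depth=1
After op 6 (type): buf='oneup' undo_depth=2 redo_depth=0
After op 7 (type): buf='oneupone' undo_depth=3 redo_depth=0

Answer: oneupone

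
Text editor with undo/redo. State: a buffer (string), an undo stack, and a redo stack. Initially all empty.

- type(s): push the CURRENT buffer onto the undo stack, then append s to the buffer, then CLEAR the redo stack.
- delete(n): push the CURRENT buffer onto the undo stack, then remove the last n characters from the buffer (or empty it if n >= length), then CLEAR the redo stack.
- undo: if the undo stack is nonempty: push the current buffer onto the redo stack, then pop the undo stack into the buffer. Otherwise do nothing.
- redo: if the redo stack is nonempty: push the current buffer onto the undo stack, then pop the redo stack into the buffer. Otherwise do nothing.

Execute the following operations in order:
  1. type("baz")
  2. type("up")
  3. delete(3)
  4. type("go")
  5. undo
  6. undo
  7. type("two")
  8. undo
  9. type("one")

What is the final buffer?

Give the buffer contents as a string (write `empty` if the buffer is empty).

After op 1 (type): buf='baz' undo_depth=1 redo_depth=0
After op 2 (type): buf='bazup' undo_depth=2 redo_depth=0
After op 3 (delete): buf='ba' undo_depth=3 redo_depth=0
After op 4 (type): buf='bago' undo_depth=4 redo_depth=0
After op 5 (undo): buf='ba' undo_depth=3 redo_depth=1
After op 6 (undo): buf='bazup' undo_depth=2 redo_depth=2
After op 7 (type): buf='bazuptwo' undo_depth=3 redo_depth=0
After op 8 (undo): buf='bazup' undo_depth=2 redo_depth=1
After op 9 (type): buf='bazupone' undo_depth=3 redo_depth=0

Answer: bazupone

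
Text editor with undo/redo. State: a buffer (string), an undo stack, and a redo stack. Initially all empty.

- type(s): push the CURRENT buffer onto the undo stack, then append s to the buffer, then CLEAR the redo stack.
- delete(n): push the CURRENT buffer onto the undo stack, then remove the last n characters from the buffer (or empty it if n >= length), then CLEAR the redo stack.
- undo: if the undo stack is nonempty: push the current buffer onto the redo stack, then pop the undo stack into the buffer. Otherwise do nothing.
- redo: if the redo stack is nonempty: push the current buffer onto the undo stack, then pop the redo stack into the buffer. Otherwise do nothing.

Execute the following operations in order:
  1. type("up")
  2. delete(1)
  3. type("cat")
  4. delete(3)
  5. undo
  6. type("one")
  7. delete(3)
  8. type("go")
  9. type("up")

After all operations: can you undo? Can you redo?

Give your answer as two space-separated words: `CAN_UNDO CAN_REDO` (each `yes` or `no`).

After op 1 (type): buf='up' undo_depth=1 redo_depth=0
After op 2 (delete): buf='u' undo_depth=2 redo_depth=0
After op 3 (type): buf='ucat' undo_depth=3 redo_depth=0
After op 4 (delete): buf='u' undo_depth=4 redo_depth=0
After op 5 (undo): buf='ucat' undo_depth=3 redo_depth=1
After op 6 (type): buf='ucatone' undo_depth=4 redo_depth=0
After op 7 (delete): buf='ucat' undo_depth=5 redo_depth=0
After op 8 (type): buf='ucatgo' undo_depth=6 redo_depth=0
After op 9 (type): buf='ucatgoup' undo_depth=7 redo_depth=0

Answer: yes no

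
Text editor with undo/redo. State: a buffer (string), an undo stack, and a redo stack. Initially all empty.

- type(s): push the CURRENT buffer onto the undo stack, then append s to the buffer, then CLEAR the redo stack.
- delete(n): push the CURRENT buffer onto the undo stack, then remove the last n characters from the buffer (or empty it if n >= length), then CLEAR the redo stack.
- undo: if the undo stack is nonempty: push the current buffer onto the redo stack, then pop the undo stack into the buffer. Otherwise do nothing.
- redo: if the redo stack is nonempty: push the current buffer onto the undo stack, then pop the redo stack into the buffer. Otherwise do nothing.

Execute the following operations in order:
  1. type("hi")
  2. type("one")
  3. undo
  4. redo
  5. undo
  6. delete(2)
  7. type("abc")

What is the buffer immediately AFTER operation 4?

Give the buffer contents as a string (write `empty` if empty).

Answer: hione

Derivation:
After op 1 (type): buf='hi' undo_depth=1 redo_depth=0
After op 2 (type): buf='hione' undo_depth=2 redo_depth=0
After op 3 (undo): buf='hi' undo_depth=1 redo_depth=1
After op 4 (redo): buf='hione' undo_depth=2 redo_depth=0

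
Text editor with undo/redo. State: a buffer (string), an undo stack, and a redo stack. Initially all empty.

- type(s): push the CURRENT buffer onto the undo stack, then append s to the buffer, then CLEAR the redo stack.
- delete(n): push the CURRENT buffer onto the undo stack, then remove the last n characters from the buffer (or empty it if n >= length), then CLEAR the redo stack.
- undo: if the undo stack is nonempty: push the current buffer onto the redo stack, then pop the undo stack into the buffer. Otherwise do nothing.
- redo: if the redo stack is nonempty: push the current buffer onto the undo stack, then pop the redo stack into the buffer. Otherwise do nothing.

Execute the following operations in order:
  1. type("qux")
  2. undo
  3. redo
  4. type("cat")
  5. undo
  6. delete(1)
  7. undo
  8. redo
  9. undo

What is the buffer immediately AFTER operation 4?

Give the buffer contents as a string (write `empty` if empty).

After op 1 (type): buf='qux' undo_depth=1 redo_depth=0
After op 2 (undo): buf='(empty)' undo_depth=0 redo_depth=1
After op 3 (redo): buf='qux' undo_depth=1 redo_depth=0
After op 4 (type): buf='quxcat' undo_depth=2 redo_depth=0

Answer: quxcat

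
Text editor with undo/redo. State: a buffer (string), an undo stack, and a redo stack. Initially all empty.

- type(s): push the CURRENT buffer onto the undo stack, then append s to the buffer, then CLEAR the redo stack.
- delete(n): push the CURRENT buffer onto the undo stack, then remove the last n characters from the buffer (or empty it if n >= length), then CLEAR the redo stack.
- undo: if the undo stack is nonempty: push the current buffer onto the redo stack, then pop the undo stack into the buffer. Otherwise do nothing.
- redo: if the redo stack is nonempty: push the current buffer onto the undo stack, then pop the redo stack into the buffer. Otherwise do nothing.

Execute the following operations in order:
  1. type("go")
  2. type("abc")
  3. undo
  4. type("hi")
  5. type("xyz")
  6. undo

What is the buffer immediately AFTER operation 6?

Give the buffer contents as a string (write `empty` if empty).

After op 1 (type): buf='go' undo_depth=1 redo_depth=0
After op 2 (type): buf='goabc' undo_depth=2 redo_depth=0
After op 3 (undo): buf='go' undo_depth=1 redo_depth=1
After op 4 (type): buf='gohi' undo_depth=2 redo_depth=0
After op 5 (type): buf='gohixyz' undo_depth=3 redo_depth=0
After op 6 (undo): buf='gohi' undo_depth=2 redo_depth=1

Answer: gohi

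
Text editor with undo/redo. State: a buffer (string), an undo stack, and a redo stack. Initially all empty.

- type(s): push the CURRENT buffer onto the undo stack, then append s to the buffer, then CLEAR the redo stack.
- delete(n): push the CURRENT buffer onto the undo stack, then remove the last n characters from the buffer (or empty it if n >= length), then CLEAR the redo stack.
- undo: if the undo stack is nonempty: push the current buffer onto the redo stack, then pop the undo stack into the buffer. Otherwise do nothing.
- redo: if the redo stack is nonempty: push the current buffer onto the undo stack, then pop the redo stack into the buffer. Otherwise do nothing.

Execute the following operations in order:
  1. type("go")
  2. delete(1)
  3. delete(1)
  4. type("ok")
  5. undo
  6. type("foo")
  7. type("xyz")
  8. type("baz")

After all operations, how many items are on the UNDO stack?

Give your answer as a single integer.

Answer: 6

Derivation:
After op 1 (type): buf='go' undo_depth=1 redo_depth=0
After op 2 (delete): buf='g' undo_depth=2 redo_depth=0
After op 3 (delete): buf='(empty)' undo_depth=3 redo_depth=0
After op 4 (type): buf='ok' undo_depth=4 redo_depth=0
After op 5 (undo): buf='(empty)' undo_depth=3 redo_depth=1
After op 6 (type): buf='foo' undo_depth=4 redo_depth=0
After op 7 (type): buf='fooxyz' undo_depth=5 redo_depth=0
After op 8 (type): buf='fooxyzbaz' undo_depth=6 redo_depth=0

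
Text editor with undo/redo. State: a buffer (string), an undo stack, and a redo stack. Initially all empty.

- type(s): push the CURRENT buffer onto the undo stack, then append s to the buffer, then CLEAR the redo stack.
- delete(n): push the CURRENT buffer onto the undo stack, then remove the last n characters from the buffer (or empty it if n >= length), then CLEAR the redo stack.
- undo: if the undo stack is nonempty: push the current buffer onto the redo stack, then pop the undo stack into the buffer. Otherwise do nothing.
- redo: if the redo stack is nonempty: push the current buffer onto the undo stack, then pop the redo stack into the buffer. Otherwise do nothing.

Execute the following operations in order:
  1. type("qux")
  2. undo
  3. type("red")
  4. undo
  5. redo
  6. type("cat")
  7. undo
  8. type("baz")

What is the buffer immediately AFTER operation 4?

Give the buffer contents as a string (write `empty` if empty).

After op 1 (type): buf='qux' undo_depth=1 redo_depth=0
After op 2 (undo): buf='(empty)' undo_depth=0 redo_depth=1
After op 3 (type): buf='red' undo_depth=1 redo_depth=0
After op 4 (undo): buf='(empty)' undo_depth=0 redo_depth=1

Answer: empty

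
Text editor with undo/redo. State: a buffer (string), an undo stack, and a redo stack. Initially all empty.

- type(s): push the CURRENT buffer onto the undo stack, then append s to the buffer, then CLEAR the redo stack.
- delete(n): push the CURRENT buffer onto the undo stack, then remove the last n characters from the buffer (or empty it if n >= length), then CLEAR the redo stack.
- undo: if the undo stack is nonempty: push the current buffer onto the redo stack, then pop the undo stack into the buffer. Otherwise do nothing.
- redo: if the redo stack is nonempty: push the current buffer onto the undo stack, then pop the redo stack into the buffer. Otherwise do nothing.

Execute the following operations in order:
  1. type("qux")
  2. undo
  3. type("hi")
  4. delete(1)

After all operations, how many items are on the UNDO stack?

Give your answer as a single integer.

After op 1 (type): buf='qux' undo_depth=1 redo_depth=0
After op 2 (undo): buf='(empty)' undo_depth=0 redo_depth=1
After op 3 (type): buf='hi' undo_depth=1 redo_depth=0
After op 4 (delete): buf='h' undo_depth=2 redo_depth=0

Answer: 2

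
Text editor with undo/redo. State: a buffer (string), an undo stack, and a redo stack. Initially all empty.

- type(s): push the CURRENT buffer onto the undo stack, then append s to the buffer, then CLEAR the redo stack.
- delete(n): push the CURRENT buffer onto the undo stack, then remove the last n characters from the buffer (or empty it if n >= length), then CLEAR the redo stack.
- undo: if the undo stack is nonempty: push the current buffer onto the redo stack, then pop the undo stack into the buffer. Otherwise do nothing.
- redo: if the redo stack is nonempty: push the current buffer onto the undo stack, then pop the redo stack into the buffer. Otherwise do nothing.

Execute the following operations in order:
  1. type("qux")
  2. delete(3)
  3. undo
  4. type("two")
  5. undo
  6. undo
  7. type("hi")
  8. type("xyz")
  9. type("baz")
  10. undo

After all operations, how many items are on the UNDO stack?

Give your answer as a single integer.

Answer: 2

Derivation:
After op 1 (type): buf='qux' undo_depth=1 redo_depth=0
After op 2 (delete): buf='(empty)' undo_depth=2 redo_depth=0
After op 3 (undo): buf='qux' undo_depth=1 redo_depth=1
After op 4 (type): buf='quxtwo' undo_depth=2 redo_depth=0
After op 5 (undo): buf='qux' undo_depth=1 redo_depth=1
After op 6 (undo): buf='(empty)' undo_depth=0 redo_depth=2
After op 7 (type): buf='hi' undo_depth=1 redo_depth=0
After op 8 (type): buf='hixyz' undo_depth=2 redo_depth=0
After op 9 (type): buf='hixyzbaz' undo_depth=3 redo_depth=0
After op 10 (undo): buf='hixyz' undo_depth=2 redo_depth=1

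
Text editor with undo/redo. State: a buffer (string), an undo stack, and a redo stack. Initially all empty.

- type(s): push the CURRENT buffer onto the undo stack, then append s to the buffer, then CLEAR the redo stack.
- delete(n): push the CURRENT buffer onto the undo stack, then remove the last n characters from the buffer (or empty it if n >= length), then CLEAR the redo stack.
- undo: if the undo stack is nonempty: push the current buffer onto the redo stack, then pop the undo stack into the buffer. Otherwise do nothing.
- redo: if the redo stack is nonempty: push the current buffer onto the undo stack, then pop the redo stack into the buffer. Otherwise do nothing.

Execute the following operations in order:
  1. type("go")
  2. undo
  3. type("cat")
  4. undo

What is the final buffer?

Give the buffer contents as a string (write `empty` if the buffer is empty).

Answer: empty

Derivation:
After op 1 (type): buf='go' undo_depth=1 redo_depth=0
After op 2 (undo): buf='(empty)' undo_depth=0 redo_depth=1
After op 3 (type): buf='cat' undo_depth=1 redo_depth=0
After op 4 (undo): buf='(empty)' undo_depth=0 redo_depth=1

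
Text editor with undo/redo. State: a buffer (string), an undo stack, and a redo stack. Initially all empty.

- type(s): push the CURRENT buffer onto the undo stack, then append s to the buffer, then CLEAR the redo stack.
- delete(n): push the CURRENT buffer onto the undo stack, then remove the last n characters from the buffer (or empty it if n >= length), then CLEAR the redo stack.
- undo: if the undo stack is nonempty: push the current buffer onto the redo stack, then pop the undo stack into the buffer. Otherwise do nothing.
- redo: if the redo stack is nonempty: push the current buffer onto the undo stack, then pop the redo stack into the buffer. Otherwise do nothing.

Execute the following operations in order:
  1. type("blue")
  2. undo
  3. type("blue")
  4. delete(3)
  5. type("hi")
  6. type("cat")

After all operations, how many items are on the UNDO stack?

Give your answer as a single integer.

Answer: 4

Derivation:
After op 1 (type): buf='blue' undo_depth=1 redo_depth=0
After op 2 (undo): buf='(empty)' undo_depth=0 redo_depth=1
After op 3 (type): buf='blue' undo_depth=1 redo_depth=0
After op 4 (delete): buf='b' undo_depth=2 redo_depth=0
After op 5 (type): buf='bhi' undo_depth=3 redo_depth=0
After op 6 (type): buf='bhicat' undo_depth=4 redo_depth=0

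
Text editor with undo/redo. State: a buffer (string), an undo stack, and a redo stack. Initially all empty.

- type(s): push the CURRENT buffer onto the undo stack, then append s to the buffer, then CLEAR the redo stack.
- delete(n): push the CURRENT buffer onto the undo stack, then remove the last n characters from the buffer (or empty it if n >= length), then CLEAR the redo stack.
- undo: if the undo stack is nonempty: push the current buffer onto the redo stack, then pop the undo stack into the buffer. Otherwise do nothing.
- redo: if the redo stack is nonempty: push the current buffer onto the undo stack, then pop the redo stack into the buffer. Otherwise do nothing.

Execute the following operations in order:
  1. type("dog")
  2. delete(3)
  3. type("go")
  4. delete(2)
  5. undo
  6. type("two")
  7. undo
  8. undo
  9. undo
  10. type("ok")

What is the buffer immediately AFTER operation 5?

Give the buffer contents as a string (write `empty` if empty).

After op 1 (type): buf='dog' undo_depth=1 redo_depth=0
After op 2 (delete): buf='(empty)' undo_depth=2 redo_depth=0
After op 3 (type): buf='go' undo_depth=3 redo_depth=0
After op 4 (delete): buf='(empty)' undo_depth=4 redo_depth=0
After op 5 (undo): buf='go' undo_depth=3 redo_depth=1

Answer: go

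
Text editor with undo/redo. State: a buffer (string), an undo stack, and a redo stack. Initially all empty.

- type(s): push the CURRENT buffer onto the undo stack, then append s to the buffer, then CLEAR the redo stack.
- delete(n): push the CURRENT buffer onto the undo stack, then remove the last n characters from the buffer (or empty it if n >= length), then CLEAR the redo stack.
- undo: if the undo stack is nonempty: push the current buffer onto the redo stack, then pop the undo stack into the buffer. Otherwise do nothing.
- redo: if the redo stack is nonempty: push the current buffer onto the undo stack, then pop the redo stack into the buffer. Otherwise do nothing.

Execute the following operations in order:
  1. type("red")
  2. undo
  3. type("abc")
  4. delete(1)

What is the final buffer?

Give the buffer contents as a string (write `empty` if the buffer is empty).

After op 1 (type): buf='red' undo_depth=1 redo_depth=0
After op 2 (undo): buf='(empty)' undo_depth=0 redo_depth=1
After op 3 (type): buf='abc' undo_depth=1 redo_depth=0
After op 4 (delete): buf='ab' undo_depth=2 redo_depth=0

Answer: ab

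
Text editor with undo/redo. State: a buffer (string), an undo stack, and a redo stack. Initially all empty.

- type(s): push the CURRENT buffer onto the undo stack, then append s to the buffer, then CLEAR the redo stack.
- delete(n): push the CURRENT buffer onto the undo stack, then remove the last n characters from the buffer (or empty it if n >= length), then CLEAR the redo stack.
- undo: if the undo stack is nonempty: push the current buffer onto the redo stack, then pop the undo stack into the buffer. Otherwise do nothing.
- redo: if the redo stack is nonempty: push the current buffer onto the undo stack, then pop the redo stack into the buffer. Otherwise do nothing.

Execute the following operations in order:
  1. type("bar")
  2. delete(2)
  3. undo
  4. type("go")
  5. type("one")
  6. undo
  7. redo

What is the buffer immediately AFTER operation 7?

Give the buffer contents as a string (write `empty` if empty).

After op 1 (type): buf='bar' undo_depth=1 redo_depth=0
After op 2 (delete): buf='b' undo_depth=2 redo_depth=0
After op 3 (undo): buf='bar' undo_depth=1 redo_depth=1
After op 4 (type): buf='bargo' undo_depth=2 redo_depth=0
After op 5 (type): buf='bargoone' undo_depth=3 redo_depth=0
After op 6 (undo): buf='bargo' undo_depth=2 redo_depth=1
After op 7 (redo): buf='bargoone' undo_depth=3 redo_depth=0

Answer: bargoone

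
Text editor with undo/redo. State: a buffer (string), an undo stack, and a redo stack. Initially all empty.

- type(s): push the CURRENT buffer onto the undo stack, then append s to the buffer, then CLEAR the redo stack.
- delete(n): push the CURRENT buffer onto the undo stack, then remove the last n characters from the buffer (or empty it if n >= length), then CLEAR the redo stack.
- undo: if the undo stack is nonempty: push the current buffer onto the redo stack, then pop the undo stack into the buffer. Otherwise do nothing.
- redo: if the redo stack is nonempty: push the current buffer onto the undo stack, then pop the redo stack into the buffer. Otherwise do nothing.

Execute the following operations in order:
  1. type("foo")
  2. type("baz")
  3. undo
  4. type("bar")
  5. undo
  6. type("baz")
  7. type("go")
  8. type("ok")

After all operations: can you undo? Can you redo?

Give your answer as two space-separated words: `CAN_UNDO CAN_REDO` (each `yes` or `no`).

Answer: yes no

Derivation:
After op 1 (type): buf='foo' undo_depth=1 redo_depth=0
After op 2 (type): buf='foobaz' undo_depth=2 redo_depth=0
After op 3 (undo): buf='foo' undo_depth=1 redo_depth=1
After op 4 (type): buf='foobar' undo_depth=2 redo_depth=0
After op 5 (undo): buf='foo' undo_depth=1 redo_depth=1
After op 6 (type): buf='foobaz' undo_depth=2 redo_depth=0
After op 7 (type): buf='foobazgo' undo_depth=3 redo_depth=0
After op 8 (type): buf='foobazgook' undo_depth=4 redo_depth=0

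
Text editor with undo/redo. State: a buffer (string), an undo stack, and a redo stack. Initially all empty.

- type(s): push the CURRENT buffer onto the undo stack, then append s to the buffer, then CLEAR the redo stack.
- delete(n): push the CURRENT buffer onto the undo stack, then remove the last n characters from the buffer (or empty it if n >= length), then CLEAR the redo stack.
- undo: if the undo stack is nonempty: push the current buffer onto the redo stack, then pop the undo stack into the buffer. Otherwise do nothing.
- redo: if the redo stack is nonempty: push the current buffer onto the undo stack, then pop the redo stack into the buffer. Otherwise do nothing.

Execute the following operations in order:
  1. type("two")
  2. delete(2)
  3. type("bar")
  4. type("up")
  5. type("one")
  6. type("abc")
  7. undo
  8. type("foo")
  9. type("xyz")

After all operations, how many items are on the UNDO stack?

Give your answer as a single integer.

After op 1 (type): buf='two' undo_depth=1 redo_depth=0
After op 2 (delete): buf='t' undo_depth=2 redo_depth=0
After op 3 (type): buf='tbar' undo_depth=3 redo_depth=0
After op 4 (type): buf='tbarup' undo_depth=4 redo_depth=0
After op 5 (type): buf='tbarupone' undo_depth=5 redo_depth=0
After op 6 (type): buf='tbaruponeabc' undo_depth=6 redo_depth=0
After op 7 (undo): buf='tbarupone' undo_depth=5 redo_depth=1
After op 8 (type): buf='tbaruponefoo' undo_depth=6 redo_depth=0
After op 9 (type): buf='tbaruponefooxyz' undo_depth=7 redo_depth=0

Answer: 7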